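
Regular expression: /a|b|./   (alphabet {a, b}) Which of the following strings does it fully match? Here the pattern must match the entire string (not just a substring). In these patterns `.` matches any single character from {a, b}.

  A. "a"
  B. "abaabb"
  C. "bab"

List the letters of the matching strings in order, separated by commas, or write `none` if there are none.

A. "a" → match
B. "abaabb" → no match
C. "bab" → no match

A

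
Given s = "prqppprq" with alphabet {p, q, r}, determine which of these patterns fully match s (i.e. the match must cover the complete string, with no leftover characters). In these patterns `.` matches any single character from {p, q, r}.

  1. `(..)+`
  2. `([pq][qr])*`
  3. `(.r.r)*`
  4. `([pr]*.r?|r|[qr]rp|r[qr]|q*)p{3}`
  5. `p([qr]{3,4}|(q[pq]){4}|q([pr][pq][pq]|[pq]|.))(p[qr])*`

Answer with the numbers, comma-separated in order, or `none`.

1 → match
2 → no match
3 → no match
4 → no match — must end with "p"
5 → no match

1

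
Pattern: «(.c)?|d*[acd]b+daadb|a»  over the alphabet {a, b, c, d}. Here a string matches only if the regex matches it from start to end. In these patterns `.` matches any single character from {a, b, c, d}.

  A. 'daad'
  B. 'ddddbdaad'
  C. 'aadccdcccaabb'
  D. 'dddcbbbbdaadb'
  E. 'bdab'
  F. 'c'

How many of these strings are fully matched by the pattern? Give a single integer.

A. 'daad' → no match
B. 'ddddbdaad' → no match
C → no match
D → match
E. 'bdab' → no match
F. 'c' → no match
Total matched: 1

1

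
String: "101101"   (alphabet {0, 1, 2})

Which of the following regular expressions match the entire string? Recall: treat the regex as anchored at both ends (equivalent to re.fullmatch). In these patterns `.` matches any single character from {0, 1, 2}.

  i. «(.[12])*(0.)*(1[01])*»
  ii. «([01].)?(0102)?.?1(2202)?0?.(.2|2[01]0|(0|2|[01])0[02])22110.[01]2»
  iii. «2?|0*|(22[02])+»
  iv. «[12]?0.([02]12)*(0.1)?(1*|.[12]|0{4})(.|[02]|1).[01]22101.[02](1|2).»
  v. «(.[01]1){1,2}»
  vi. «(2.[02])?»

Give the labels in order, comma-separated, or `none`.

v

i → no match
ii → no match — must end with "2"
iii → no match
iv → no match
v → match
vi → no match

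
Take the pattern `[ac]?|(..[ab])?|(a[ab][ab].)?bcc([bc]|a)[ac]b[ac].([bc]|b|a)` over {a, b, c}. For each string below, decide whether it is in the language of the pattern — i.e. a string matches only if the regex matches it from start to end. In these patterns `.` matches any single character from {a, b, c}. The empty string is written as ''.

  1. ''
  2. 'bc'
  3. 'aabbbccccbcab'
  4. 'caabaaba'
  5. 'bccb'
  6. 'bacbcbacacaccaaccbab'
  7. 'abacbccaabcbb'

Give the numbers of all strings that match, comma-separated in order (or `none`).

1 → match
2 → no match
3 → match
4 → no match
5 → no match
6 → no match
7 → match

1, 3, 7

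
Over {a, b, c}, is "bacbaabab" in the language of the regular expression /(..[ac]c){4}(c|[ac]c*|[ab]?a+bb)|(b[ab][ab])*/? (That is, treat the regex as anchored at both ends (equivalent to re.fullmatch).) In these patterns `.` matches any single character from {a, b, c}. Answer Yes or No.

No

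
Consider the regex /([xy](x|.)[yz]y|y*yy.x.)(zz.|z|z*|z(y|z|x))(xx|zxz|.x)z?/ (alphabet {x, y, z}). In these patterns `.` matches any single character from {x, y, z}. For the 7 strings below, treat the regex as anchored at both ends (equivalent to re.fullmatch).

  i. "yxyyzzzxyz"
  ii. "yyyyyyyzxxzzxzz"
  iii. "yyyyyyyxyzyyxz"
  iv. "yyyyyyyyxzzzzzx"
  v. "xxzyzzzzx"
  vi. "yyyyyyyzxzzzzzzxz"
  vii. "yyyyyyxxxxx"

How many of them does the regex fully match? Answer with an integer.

i → no match
ii → match
iii → match
iv → match
v → match
vi → match
vii → match
Total matched: 6

6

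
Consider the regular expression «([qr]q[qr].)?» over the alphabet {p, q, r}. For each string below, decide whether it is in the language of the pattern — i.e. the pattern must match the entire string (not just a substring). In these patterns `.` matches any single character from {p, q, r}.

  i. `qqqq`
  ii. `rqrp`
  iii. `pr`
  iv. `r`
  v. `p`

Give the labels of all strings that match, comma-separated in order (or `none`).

i → match
ii → match
iii → no match
iv → no match
v → no match

i, ii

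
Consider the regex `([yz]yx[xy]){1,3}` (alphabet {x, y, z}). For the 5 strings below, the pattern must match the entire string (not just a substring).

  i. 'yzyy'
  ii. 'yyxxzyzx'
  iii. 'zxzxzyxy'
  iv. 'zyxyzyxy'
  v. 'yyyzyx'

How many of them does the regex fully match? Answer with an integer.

i → no match
ii → no match
iii → no match
iv → match
v → no match
Total matched: 1

1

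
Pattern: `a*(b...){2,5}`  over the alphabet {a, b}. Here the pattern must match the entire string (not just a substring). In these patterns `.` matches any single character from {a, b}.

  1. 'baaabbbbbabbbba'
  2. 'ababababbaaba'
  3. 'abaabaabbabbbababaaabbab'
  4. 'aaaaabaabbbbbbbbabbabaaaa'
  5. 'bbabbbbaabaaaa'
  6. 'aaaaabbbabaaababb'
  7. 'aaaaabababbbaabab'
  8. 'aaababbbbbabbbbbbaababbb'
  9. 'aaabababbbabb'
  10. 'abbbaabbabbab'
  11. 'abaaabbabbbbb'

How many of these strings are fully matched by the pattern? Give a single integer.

1 → no match
2 → no match
3 → no match
4 → no match
5 → no match
6 → match
7 → no match
8 → no match
9 → no match
10 → no match
11 → match
Total matched: 2

2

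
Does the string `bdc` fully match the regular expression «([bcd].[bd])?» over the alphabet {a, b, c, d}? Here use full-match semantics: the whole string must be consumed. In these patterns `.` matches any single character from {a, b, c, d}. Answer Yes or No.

No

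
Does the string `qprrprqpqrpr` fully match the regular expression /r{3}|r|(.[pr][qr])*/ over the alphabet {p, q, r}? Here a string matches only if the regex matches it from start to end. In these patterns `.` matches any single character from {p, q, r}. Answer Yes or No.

Yes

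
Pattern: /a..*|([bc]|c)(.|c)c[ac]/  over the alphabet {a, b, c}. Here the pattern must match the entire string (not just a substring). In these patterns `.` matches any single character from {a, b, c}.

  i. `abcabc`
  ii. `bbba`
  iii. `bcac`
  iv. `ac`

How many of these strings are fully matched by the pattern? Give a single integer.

2

i → match
ii → no match
iii → no match
iv → match
Total matched: 2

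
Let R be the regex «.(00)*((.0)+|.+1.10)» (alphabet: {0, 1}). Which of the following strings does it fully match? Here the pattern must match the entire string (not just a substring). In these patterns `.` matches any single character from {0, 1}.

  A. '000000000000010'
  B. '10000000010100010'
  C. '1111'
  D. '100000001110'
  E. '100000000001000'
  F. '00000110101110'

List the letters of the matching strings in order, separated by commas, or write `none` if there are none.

A → match
B → match
C → no match
D → match
E → match
F → match

A, B, D, E, F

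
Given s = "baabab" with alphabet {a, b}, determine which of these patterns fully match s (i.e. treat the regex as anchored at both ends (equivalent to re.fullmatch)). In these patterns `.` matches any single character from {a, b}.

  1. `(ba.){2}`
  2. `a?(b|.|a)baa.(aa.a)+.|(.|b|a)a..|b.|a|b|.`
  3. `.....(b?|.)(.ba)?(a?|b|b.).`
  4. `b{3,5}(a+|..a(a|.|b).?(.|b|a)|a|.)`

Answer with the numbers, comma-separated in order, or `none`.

1, 3

1 → match
2 → no match
3 → match
4 → no match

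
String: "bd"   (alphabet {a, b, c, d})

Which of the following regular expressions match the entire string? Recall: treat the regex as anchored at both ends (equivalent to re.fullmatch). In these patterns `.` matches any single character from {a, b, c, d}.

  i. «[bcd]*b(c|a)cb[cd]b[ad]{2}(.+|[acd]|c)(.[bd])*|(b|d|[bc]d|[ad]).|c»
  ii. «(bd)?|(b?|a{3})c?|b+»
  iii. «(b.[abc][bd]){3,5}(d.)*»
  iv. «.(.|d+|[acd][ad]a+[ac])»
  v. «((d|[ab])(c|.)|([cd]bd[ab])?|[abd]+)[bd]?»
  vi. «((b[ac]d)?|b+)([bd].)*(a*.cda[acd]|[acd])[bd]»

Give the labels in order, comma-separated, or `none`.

i → match
ii → match
iii → no match
iv → match
v → match
vi → no match

i, ii, iv, v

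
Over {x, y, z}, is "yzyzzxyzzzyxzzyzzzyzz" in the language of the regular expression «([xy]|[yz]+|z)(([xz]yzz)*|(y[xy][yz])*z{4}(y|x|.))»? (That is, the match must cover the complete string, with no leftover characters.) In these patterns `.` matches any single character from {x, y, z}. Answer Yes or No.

No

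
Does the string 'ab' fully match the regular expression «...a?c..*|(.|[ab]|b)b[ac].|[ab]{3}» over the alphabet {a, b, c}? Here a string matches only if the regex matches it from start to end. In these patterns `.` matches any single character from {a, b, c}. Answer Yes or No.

No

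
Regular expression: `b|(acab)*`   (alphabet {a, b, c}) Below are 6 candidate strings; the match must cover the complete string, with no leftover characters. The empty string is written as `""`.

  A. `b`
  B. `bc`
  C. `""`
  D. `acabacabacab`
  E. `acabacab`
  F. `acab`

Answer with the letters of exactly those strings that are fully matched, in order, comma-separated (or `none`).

A → match
B → no match
C → match
D → match
E → match
F → match

A, C, D, E, F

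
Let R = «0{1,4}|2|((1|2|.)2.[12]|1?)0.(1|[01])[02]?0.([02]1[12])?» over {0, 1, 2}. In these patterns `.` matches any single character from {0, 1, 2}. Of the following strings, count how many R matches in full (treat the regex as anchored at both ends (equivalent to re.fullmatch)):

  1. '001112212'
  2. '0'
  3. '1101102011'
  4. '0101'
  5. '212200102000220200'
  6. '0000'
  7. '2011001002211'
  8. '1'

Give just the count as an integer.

1 → no match
2 → match
3 → no match
4 → no match
5 → no match
6 → match
7 → no match
8 → no match
Total matched: 2

2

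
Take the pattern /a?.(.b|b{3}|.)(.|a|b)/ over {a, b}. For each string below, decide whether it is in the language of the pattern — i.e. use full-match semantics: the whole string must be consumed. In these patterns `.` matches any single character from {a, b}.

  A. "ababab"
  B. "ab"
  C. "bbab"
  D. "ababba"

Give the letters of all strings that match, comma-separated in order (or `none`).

none

A. "ababab" → no match
B. "ab" → no match
C. "bbab" → no match
D. "ababba" → no match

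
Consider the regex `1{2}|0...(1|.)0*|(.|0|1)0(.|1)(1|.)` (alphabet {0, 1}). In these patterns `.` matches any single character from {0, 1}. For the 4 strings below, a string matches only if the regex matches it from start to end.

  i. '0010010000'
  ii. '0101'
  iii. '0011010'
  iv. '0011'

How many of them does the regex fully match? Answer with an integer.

1

i. '0010010000' → no match
ii. '0101' → no match
iii. '0011010' → no match
iv. '0011' → match
Total matched: 1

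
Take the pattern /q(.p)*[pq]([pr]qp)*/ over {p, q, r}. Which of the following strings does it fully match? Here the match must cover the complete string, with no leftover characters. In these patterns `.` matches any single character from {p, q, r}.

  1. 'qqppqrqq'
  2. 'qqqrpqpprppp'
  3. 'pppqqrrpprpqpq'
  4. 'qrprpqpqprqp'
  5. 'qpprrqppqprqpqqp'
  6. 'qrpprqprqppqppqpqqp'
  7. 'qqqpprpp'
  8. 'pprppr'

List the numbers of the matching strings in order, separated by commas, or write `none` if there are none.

4

1 → no match
2 → no match
3 → no match — must start with 'q'
4 → match
5 → no match
6 → no match
7 → no match
8 → no match — must start with 'q'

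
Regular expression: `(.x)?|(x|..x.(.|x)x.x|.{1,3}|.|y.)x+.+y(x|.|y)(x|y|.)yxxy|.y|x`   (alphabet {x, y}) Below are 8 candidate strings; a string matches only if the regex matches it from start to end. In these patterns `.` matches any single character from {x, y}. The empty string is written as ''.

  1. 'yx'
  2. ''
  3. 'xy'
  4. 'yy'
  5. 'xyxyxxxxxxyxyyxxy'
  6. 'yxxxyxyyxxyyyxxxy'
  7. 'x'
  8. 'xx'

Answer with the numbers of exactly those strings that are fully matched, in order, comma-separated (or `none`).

1 → match
2 → match
3 → match
4 → match
5 → match
6 → no match
7 → match
8 → match

1, 2, 3, 4, 5, 7, 8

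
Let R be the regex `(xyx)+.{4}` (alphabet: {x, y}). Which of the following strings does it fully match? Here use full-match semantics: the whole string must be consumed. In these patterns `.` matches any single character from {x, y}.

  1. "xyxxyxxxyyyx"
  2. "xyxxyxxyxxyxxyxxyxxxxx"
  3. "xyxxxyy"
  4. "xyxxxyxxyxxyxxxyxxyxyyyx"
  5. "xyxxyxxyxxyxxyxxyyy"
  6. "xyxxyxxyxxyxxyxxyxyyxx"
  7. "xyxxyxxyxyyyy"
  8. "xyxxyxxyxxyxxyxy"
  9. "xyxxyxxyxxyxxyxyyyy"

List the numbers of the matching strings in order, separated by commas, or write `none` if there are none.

2, 3, 5, 6, 7, 8, 9

1. "xyxxyxxxyyyx" → no match
2 → match
3. "xyxxxyy" → match
4 → no match
5 → match
6 → match
7 → match
8 → match
9 → match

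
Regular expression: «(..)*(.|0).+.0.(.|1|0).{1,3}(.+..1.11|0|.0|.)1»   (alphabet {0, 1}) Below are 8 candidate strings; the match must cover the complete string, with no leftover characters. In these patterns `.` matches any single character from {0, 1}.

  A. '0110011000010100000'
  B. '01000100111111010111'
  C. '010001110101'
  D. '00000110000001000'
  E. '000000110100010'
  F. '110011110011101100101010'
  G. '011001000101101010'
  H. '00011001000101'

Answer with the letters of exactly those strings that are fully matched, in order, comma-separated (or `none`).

A → no match — must end with '1'
B → match
C → match
D → no match — must end with '1'
E → no match — must end with '1'
F → no match — must end with '1'
G → no match — must end with '1'
H → match

B, C, H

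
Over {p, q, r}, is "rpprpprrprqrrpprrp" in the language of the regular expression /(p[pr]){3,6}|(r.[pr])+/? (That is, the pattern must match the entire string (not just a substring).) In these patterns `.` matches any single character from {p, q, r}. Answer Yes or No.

Yes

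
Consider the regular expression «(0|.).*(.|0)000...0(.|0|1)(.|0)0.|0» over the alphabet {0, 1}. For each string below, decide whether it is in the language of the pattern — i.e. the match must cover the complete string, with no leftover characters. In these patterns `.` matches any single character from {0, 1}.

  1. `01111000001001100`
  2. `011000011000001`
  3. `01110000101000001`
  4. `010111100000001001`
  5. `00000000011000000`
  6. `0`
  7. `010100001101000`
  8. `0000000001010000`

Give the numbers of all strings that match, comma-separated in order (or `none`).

1 → match
2 → match
3 → no match
4 → match
5 → match
6 → match
7 → match
8 → no match

1, 2, 4, 5, 6, 7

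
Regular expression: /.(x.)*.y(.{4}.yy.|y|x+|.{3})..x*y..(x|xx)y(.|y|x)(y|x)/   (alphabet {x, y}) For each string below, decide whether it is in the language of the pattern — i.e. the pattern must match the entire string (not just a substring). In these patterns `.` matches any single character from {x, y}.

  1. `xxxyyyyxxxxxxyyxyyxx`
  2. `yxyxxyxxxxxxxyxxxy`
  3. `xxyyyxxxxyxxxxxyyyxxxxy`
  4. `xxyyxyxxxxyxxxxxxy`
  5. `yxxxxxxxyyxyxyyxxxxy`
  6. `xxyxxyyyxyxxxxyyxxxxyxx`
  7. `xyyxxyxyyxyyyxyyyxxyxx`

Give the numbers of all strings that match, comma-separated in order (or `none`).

1 → no match
2 → no match
3 → no match
4 → no match
5 → no match
6 → no match
7 → no match

none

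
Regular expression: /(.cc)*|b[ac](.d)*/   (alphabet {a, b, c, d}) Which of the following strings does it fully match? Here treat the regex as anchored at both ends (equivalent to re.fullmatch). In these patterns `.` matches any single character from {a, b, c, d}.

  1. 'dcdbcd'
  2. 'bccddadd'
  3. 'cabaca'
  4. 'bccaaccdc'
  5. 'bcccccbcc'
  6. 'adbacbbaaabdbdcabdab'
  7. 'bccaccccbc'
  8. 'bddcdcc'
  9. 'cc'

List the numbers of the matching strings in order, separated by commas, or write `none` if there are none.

1. 'dcdbcd' → no match
2. 'bccddadd' → no match
3. 'cabaca' → no match
4. 'bccaaccdc' → no match
5. 'bcccccbcc' → match
6 → no match
7. 'bccaccccbc' → no match
8. 'bddcdcc' → no match
9. 'cc' → no match

5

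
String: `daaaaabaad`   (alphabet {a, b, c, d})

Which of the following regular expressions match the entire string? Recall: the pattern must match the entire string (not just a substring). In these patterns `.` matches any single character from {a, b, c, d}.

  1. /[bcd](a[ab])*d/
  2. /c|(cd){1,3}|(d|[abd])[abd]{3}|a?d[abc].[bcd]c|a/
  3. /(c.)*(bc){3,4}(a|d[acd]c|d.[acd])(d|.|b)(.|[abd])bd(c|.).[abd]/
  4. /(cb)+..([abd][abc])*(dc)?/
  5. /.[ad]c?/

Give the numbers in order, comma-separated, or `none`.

1 → match
2 → no match
3 → no match
4 → no match — must start with `cb`
5 → no match

1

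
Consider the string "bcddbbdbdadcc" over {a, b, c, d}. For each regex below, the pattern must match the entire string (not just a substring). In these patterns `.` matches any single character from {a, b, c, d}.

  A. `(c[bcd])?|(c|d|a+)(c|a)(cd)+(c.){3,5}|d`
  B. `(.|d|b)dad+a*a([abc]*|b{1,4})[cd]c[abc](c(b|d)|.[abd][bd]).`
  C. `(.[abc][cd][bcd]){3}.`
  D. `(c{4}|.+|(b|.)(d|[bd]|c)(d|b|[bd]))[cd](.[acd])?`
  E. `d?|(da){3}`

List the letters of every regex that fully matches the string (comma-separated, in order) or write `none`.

A → no match
B → no match
C → match
D → match
E → no match

C, D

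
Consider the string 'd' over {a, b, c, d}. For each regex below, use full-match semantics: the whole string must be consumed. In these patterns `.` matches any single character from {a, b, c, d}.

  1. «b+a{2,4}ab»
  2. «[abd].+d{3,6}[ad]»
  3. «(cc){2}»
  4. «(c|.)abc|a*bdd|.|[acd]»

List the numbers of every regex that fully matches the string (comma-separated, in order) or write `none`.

1 → no match — must start with 'b'
2 → no match
3 → no match — must start with 'cc'
4 → match

4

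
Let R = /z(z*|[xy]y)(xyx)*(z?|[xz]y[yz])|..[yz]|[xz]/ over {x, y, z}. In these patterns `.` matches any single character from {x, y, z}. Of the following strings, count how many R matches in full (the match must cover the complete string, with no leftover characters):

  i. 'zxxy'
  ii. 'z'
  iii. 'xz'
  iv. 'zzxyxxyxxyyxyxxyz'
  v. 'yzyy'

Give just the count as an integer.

1

i. 'zxxy' → no match
ii. 'z' → match
iii. 'xz' → no match
iv → no match
v. 'yzyy' → no match
Total matched: 1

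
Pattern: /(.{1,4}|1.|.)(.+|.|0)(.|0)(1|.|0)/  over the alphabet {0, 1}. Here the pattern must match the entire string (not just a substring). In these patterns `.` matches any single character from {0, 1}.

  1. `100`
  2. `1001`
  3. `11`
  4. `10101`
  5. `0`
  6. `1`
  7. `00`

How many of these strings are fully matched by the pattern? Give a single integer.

1 → no match
2 → match
3 → no match
4 → match
5 → no match
6 → no match
7 → no match
Total matched: 2

2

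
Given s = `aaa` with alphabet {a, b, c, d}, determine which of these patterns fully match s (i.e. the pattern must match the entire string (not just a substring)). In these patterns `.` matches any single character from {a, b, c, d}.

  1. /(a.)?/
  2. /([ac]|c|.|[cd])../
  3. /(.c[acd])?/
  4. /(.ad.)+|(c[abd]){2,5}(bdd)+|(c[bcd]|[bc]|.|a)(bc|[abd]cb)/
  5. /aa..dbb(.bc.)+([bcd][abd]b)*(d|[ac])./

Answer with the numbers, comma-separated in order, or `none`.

1 → no match
2 → match
3 → no match
4 → no match
5 → no match

2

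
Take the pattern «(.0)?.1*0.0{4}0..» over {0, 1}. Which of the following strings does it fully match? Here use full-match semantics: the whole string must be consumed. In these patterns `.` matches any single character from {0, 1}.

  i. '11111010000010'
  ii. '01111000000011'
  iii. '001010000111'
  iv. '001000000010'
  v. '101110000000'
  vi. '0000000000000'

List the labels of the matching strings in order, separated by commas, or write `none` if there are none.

i → match
ii → match
iii. '001010000111' → no match
iv. '001000000010' → match
v. '101110000000' → no match
vi → no match

i, ii, iv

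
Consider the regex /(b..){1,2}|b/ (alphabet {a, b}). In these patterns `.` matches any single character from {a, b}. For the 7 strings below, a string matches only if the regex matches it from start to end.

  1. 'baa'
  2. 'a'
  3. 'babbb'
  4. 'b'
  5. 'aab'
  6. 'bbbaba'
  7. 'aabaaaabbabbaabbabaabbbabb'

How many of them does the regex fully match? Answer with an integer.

2

1 → match
2 → no match — must start with 'b'
3 → no match
4 → match
5 → no match — must start with 'b'
6 → no match
7 → no match — must start with 'b'
Total matched: 2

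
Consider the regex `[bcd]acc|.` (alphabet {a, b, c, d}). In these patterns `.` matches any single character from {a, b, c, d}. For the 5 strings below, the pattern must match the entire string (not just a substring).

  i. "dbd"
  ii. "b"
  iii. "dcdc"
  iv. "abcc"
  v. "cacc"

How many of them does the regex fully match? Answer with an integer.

2

i → no match
ii → match
iii → no match
iv → no match
v → match
Total matched: 2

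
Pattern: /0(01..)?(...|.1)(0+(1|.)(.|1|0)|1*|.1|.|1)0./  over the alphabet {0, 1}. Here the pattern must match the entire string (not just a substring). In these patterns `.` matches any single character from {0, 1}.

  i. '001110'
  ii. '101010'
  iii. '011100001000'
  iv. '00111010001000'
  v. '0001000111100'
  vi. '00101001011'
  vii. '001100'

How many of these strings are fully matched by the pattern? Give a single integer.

i → no match
ii → no match — must start with '0'
iii → match
iv → match
v → no match
vi → no match
vii → match
Total matched: 3

3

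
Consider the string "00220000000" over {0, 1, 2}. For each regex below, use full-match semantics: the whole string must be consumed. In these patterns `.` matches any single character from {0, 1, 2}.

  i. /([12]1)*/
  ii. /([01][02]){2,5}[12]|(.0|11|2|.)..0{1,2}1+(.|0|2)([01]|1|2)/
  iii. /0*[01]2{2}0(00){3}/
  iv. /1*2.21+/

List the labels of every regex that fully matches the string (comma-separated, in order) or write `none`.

iii

i → no match
ii → no match
iii → match
iv → no match — must end with "1"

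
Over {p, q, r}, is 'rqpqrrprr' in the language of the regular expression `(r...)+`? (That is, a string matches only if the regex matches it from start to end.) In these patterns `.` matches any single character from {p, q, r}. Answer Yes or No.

No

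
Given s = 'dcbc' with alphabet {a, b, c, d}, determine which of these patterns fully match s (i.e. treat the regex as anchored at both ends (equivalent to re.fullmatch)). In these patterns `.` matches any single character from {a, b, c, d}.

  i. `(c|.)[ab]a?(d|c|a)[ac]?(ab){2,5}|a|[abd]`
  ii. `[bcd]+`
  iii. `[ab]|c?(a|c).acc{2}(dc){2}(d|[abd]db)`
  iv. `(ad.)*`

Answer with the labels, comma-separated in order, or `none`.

i → no match
ii → match
iii → no match
iv → no match

ii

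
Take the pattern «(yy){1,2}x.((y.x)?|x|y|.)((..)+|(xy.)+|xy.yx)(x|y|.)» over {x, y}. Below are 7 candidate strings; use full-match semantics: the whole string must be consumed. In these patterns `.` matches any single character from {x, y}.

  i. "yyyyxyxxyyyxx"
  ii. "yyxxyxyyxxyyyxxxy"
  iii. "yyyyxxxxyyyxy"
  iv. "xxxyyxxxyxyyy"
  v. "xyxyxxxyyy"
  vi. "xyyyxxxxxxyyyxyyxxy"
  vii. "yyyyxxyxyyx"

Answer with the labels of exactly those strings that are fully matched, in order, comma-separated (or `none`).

i → match
ii → match
iii → match
iv → no match — must start with "yy"
v → no match — must start with "yy"
vi → no match — must start with "yy"
vii → match

i, ii, iii, vii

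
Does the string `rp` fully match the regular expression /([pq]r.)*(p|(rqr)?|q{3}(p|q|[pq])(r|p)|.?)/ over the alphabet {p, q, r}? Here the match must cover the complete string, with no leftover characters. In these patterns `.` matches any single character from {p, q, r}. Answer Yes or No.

No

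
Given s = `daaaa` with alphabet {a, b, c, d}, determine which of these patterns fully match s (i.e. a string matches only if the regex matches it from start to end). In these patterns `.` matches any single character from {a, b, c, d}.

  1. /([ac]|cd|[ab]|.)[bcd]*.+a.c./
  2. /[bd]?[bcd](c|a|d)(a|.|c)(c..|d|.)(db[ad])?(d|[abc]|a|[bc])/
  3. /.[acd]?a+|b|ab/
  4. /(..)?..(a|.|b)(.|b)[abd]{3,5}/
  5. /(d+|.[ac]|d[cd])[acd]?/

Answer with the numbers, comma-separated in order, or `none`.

2, 3

1 → no match
2 → match
3 → match
4 → no match
5 → no match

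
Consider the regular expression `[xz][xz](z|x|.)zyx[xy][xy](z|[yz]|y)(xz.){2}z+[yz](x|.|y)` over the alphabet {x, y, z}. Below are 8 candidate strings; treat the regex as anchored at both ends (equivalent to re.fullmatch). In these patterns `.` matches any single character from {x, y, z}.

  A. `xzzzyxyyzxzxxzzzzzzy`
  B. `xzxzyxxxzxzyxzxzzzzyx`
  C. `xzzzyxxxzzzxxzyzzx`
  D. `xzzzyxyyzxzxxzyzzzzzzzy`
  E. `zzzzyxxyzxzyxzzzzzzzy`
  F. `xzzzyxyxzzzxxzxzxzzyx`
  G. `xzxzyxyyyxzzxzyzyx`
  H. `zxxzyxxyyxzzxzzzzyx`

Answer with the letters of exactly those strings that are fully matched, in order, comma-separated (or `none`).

A → match
B → match
C → no match
D → match
E → match
F → no match
G → match
H → match

A, B, D, E, G, H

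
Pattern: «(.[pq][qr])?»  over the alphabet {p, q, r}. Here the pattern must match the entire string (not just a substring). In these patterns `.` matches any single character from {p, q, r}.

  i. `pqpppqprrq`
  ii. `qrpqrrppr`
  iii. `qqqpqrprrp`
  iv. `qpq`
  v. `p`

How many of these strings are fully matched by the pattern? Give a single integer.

1

i → no match
ii → no match
iii → no match
iv → match
v → no match
Total matched: 1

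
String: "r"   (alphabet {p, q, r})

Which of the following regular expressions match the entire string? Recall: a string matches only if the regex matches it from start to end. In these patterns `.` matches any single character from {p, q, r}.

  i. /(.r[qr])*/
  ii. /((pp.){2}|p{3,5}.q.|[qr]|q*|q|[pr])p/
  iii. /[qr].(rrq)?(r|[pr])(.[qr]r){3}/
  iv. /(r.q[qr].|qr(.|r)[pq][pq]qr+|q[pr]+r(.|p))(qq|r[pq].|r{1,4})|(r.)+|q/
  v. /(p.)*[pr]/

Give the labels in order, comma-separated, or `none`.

i → no match
ii → no match — must end with "p"
iii → no match
iv → no match
v → match

v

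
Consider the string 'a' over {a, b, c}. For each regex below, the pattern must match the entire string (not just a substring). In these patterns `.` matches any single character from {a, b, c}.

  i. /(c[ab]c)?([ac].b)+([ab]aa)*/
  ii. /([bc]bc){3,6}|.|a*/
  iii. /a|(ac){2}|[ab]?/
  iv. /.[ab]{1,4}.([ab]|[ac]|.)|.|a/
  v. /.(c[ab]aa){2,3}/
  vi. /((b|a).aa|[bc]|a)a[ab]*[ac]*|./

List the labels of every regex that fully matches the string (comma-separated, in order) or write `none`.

ii, iii, iv, vi

i → no match
ii → match
iii → match
iv → match
v → no match — must end with 'aa'
vi → match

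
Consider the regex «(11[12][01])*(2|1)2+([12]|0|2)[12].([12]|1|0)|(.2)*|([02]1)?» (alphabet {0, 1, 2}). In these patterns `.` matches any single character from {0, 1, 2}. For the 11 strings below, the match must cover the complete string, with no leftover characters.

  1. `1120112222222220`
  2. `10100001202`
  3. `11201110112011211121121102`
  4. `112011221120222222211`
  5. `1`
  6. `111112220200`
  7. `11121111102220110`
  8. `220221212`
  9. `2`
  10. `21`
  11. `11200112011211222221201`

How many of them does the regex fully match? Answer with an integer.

1 → no match
2. `10100001202` → no match
3 → match
4 → no match
5. `1` → no match
6. `111112220200` → match
7 → no match
8. `220221212` → no match
9. `2` → no match
10. `21` → match
11 → no match
Total matched: 3

3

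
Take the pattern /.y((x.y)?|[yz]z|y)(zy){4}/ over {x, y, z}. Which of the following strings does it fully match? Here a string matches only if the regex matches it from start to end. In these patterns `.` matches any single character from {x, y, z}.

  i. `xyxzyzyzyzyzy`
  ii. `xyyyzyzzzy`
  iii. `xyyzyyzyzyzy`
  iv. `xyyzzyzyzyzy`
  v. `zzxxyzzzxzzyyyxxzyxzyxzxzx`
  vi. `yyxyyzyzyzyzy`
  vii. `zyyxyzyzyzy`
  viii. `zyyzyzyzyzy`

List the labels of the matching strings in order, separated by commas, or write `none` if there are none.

i → match
ii. `xyyyzyzzzy` → no match
iii. `xyyzyyzyzyzy` → no match
iv. `xyyzzyzyzyzy` → match
v → no match — must end with `zy`
vi → match
vii. `zyyxyzyzyzy` → no match
viii. `zyyzyzyzyzy` → match

i, iv, vi, viii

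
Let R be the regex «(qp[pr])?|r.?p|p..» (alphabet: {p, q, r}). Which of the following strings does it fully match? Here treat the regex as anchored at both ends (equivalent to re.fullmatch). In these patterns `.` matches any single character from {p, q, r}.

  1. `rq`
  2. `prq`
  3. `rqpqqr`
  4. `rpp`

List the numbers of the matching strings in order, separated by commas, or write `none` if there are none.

1 → no match
2 → match
3 → no match
4 → match

2, 4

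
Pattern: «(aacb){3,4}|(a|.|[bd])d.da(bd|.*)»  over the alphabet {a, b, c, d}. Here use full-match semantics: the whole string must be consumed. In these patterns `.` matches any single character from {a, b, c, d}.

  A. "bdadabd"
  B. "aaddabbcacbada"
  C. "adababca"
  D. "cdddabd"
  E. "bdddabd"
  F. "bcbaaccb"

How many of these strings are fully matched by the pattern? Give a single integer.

3

A. "bdadabd" → match
B → no match
C. "adababca" → no match
D. "cdddabd" → match
E. "bdddabd" → match
F. "bcbaaccb" → no match
Total matched: 3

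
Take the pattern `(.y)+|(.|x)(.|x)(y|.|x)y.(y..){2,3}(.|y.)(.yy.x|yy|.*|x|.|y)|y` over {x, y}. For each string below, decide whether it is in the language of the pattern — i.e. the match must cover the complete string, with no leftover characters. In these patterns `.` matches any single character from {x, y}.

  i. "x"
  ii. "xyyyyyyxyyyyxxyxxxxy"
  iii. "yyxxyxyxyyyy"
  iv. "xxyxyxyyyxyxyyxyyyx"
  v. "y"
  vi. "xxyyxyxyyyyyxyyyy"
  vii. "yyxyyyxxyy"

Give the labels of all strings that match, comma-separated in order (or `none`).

ii, v, vi

i → no match
ii → match
iii → no match
iv → no match
v → match
vi → match
vii → no match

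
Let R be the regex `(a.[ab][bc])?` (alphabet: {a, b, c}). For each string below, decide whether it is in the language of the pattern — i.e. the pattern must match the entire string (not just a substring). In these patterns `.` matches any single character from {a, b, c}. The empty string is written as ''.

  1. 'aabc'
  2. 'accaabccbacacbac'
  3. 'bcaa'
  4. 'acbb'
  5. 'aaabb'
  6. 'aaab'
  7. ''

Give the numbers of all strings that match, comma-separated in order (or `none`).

1, 4, 6, 7

1 → match
2 → no match
3 → no match
4 → match
5 → no match
6 → match
7 → match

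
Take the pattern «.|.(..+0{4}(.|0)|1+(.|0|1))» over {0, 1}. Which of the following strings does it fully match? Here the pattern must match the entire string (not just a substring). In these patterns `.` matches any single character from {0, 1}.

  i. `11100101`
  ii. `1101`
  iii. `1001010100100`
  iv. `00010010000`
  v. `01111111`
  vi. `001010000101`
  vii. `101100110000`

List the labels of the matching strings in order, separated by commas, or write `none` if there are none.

v

i → no match
ii → no match
iii → no match
iv → no match
v → match
vi → no match
vii → no match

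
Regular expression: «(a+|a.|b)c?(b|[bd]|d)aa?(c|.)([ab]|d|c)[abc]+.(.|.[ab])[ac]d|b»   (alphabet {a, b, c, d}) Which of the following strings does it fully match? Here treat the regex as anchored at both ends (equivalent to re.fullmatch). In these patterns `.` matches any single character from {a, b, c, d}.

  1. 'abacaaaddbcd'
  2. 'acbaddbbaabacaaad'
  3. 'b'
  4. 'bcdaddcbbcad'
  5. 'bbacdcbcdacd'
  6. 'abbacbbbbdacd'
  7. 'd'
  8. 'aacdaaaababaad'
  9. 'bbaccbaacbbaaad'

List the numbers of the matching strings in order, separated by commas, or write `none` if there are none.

1, 2, 3, 4, 5, 6, 8, 9

1 → match
2 → match
3 → match
4 → match
5 → match
6 → match
7 → no match
8 → match
9 → match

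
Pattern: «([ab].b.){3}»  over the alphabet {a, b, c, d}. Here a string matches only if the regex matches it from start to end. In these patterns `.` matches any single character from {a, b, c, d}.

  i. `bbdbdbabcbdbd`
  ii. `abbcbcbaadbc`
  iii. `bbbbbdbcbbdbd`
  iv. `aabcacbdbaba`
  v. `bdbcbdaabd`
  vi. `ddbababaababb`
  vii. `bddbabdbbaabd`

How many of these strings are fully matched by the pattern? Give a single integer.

i → no match
ii → match
iii → no match
iv → match
v → no match
vi → no match
vii → no match
Total matched: 2

2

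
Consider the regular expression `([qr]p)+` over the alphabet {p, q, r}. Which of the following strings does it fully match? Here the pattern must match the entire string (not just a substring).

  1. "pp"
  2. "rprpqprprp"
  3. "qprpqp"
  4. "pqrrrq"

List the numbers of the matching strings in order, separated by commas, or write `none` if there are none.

1 → no match
2 → match
3 → match
4 → no match — must end with "p"

2, 3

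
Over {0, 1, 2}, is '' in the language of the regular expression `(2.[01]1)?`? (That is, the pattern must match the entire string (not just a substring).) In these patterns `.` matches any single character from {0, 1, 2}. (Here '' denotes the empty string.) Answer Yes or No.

Yes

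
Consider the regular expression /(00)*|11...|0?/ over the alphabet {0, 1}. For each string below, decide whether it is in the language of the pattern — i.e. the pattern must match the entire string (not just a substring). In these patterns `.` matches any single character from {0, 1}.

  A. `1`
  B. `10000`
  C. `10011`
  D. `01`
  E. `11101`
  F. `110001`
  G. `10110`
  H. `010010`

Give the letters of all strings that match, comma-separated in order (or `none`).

A → no match
B → no match
C → no match
D → no match
E → match
F → no match
G → no match
H → no match

E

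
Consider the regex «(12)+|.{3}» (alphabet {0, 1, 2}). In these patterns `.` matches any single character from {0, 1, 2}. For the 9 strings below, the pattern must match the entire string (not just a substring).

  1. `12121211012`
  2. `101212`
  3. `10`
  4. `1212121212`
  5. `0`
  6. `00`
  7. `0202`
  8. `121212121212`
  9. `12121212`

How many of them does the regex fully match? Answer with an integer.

3

1 → no match
2 → no match
3 → no match
4 → match
5 → no match
6 → no match
7 → no match
8 → match
9 → match
Total matched: 3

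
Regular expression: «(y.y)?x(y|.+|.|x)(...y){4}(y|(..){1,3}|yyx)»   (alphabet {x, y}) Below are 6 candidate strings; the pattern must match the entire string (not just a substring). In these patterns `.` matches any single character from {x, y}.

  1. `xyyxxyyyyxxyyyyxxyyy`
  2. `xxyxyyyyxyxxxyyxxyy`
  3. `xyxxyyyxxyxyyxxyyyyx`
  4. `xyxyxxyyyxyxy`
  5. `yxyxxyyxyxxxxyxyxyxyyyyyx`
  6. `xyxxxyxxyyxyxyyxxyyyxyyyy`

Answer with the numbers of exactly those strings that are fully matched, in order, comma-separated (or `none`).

2

1 → no match
2 → match
3 → no match
4 → no match
5 → no match
6 → no match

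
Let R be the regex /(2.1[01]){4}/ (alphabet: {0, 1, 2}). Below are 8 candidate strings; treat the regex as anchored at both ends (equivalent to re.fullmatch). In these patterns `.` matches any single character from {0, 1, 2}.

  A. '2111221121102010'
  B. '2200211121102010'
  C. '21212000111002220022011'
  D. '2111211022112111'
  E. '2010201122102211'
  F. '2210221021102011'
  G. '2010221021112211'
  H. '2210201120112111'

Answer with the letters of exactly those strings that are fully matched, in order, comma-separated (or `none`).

A, D, E, F, G, H

A → match
B → no match
C → no match
D → match
E → match
F → match
G → match
H → match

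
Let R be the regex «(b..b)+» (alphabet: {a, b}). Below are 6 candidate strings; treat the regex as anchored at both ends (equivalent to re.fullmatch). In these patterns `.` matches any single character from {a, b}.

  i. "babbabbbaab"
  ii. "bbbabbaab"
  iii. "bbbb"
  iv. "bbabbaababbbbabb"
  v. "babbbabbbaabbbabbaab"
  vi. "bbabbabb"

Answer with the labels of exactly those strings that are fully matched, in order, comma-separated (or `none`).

iii, v, vi

i. "babbabbbaab" → no match
ii. "bbbabbaab" → no match
iii. "bbbb" → match
iv → no match
v → match
vi. "bbabbabb" → match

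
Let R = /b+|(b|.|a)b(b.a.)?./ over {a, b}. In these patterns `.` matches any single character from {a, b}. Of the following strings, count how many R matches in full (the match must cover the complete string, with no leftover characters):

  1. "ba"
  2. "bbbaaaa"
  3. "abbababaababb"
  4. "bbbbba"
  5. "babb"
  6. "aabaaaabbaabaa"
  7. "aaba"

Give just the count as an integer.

1

1 → no match
2 → match
3 → no match
4 → no match
5 → no match
6 → no match
7 → no match
Total matched: 1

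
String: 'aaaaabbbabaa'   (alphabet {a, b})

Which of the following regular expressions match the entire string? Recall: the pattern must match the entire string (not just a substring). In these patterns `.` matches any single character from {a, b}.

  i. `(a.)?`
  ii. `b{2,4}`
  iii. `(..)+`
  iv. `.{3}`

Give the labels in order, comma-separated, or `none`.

iii

i → no match
ii → no match — must start with 'b'
iii → match
iv → no match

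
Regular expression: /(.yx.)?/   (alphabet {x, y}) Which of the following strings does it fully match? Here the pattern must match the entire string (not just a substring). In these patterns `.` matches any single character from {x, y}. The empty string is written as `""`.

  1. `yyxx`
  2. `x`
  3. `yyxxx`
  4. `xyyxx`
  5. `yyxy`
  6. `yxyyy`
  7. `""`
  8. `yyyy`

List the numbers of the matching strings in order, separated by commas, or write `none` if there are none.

1, 5, 7

1 → match
2 → no match
3 → no match
4 → no match
5 → match
6 → no match
7 → match
8 → no match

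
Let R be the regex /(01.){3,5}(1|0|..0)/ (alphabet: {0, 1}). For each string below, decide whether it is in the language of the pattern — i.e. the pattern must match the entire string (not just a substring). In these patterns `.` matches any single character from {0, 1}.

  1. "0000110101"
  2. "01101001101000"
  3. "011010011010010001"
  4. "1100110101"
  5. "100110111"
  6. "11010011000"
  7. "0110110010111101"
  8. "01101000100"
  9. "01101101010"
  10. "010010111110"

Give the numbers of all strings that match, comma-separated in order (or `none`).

1 → no match — must start with "01"
2 → no match
3 → no match
4 → no match — must start with "01"
5 → no match — must start with "01"
6 → no match — must start with "01"
7 → no match
8 → no match
9 → no match
10 → no match

none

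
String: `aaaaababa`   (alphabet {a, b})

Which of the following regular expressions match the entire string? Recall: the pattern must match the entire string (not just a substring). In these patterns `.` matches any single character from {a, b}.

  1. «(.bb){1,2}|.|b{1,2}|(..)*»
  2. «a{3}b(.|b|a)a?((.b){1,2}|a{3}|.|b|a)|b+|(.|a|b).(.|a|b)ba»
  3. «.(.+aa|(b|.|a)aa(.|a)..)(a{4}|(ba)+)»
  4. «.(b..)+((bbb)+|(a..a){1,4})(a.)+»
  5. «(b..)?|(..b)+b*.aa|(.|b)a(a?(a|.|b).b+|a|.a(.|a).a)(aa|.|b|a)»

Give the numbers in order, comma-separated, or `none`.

3

1 → no match
2 → no match
3 → match
4 → no match
5 → no match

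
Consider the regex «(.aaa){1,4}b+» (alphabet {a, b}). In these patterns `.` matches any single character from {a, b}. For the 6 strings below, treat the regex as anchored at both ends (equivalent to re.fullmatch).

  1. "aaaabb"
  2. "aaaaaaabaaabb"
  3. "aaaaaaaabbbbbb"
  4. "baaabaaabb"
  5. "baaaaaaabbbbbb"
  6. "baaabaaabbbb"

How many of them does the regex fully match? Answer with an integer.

1 → match
2 → no match
3 → match
4 → match
5 → match
6 → match
Total matched: 5

5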